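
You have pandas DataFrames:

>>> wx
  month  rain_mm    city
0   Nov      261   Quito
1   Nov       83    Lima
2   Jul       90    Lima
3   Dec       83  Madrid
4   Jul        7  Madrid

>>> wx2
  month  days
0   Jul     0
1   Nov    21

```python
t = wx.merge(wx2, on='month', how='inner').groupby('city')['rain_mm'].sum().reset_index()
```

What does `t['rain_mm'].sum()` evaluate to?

441

merge on 'month' (how='inner') → 4 rows:
  month  rain_mm    city  days
0   Nov      261   Quito    21
1   Nov       83    Lima    21
2   Jul       90    Lima     0
3   Jul        7  Madrid     0
group by city, sum of rain_mm:
city
Lima      173
Madrid      7
Quito     261
Name: rain_mm, dtype: int64
reset_index():
     city  rain_mm
0    Lima      173
1  Madrid        7
2   Quito      261
So sum() = 441.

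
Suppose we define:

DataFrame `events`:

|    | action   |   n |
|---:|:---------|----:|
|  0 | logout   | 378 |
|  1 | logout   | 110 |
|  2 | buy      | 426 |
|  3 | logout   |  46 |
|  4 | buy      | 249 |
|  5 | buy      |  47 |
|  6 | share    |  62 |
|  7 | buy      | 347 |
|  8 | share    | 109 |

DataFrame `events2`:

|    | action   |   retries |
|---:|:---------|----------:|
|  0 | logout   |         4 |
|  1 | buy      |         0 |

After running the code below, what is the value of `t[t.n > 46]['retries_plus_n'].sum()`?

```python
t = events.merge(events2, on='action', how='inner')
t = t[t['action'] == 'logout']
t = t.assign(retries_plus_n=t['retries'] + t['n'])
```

496

merge on 'action' (how='inner') → 7 rows:
   action    n  retries
0  logout  378        4
1  logout  110        4
2     buy  426        0
3  logout   46        4
4     buy  249        0
5     buy   47        0
6     buy  347        0
filter rows where action == 'logout':
   action    n  retries
0  logout  378        4
1  logout  110        4
3  logout   46        4
add column retries_plus_n = t['retries'] + t['n']:
   action    n  retries  retries_plus_n
0  logout  378        4             382
1  logout  110        4             114
3  logout   46        4              50
filter rows where n > 46:
   action    n  retries  retries_plus_n
0  logout  378        4             382
1  logout  110        4             114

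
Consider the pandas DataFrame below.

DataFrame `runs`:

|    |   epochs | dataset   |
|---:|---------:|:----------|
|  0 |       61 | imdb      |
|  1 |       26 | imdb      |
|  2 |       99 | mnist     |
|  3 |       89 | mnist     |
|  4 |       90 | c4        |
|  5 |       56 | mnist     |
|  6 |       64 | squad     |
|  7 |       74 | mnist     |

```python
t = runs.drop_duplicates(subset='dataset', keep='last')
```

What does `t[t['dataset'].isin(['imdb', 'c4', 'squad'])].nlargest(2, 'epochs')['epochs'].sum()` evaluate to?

drop duplicate dataset (keep=last):
   epochs dataset
1      26    imdb
4      90      c4
6      64   squad
7      74   mnist
filter rows where dataset in ['imdb', 'c4', 'squad']:
   epochs dataset
1      26    imdb
4      90      c4
6      64   squad
take 2 rows with largest epochs:
   epochs dataset
4      90      c4
6      64   squad

154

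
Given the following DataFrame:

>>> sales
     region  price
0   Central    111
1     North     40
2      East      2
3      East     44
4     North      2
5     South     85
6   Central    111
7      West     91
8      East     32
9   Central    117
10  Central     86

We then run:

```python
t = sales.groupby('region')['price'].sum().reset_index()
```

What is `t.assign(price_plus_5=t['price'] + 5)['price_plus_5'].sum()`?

group by region, sum of price:
region
Central    425
East        78
North       42
South       85
West        91
Name: price, dtype: int64
reset_index():
    region  price
0  Central    425
1     East     78
2    North     42
3    South     85
4     West     91
add column price_plus_5 = t['price'] + 5:
    region  price  price_plus_5
0  Central    425           430
1     East     78            83
2    North     42            47
3    South     85            90
4     West     91            96
Hence 746.

746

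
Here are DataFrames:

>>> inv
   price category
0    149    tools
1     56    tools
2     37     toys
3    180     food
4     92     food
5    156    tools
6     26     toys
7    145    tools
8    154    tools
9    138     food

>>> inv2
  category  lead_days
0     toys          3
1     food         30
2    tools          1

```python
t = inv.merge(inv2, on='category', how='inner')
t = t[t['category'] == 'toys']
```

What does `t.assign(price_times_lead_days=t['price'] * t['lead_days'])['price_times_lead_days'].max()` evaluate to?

merge on 'category' (how='inner') → 10 rows:
   price category  lead_days
0    149    tools          1
1     56    tools          1
2     37     toys          3
3    180     food         30
4     92     food         30
5    156    tools          1
6     26     toys          3
7    145    tools          1
8    154    tools          1
9    138     food         30
filter rows where category == 'toys':
   price category  lead_days
2     37     toys          3
6     26     toys          3
add column price_times_lead_days = t['price'] * t['lead_days']:
   price category  lead_days  price_times_lead_days
2     37     toys          3                    111
6     26     toys          3                     78

111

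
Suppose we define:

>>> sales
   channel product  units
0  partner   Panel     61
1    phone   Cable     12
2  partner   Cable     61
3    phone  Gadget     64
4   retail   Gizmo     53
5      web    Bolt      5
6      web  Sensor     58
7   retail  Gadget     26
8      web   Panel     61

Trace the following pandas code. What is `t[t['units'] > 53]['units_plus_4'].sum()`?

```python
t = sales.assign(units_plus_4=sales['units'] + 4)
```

325

add column units_plus_4 = sales['units'] + 4:
   channel product  units  units_plus_4
0  partner   Panel     61            65
1    phone   Cable     12            16
2  partner   Cable     61            65
3    phone  Gadget     64            68
4   retail   Gizmo     53            57
5      web    Bolt      5             9
6      web  Sensor     58            62
7   retail  Gadget     26            30
8      web   Panel     61            65
filter rows where units > 53:
   channel product  units  units_plus_4
0  partner   Panel     61            65
2  partner   Cable     61            65
3    phone  Gadget     64            68
6      web  Sensor     58            62
8      web   Panel     61            65
Then the sum of column 'units_plus_4': 325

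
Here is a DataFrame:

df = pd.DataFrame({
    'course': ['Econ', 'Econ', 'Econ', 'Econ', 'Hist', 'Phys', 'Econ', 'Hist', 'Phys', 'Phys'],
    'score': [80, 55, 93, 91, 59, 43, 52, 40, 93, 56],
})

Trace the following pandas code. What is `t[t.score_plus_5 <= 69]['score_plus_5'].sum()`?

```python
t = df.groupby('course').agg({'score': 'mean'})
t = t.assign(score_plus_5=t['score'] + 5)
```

group by course, mean of score:
        score
course       
Econ     74.2
Hist     49.5
Phys     64.0
add column score_plus_5 = t['score'] + 5:
        score  score_plus_5
course                     
Econ     74.2          79.2
Hist     49.5          54.5
Phys     64.0          69.0
filter rows where score_plus_5 <= 69:
        score  score_plus_5
course                     
Hist     49.5          54.5
Phys     64.0          69.0

123.5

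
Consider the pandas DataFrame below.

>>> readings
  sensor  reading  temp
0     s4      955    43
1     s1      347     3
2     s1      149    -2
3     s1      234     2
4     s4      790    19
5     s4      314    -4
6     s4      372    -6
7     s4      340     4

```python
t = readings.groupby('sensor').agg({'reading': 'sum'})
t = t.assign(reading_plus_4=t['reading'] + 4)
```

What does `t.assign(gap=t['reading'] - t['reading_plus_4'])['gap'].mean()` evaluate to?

-4.0

group by sensor, sum of reading:
        reading
sensor         
s1          730
s4         2771
add column reading_plus_4 = t['reading'] + 4:
        reading  reading_plus_4
sensor                         
s1          730             734
s4         2771            2775
add column gap = t['reading'] - t['reading_plus_4']:
        reading  reading_plus_4  gap
sensor                              
s1          730             734   -4
s4         2771            2775   -4
Taking the mean of column 'gap' gives -4.0.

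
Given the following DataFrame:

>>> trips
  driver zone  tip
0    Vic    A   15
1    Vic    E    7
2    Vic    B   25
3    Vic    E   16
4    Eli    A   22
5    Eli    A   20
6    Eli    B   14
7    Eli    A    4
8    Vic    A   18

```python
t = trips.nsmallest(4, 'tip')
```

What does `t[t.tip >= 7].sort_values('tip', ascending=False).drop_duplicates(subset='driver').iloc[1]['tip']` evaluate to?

14

take 4 rows with smallest tip:
  driver zone  tip
7    Eli    A    4
1    Vic    E    7
6    Eli    B   14
0    Vic    A   15
filter rows where tip >= 7:
  driver zone  tip
1    Vic    E    7
6    Eli    B   14
0    Vic    A   15
sort by tip descending:
  driver zone  tip
0    Vic    A   15
6    Eli    B   14
1    Vic    E    7
drop duplicate driver (keep=first):
  driver zone  tip
0    Vic    A   15
6    Eli    B   14
Finally, value at position 1, column 'tip' = 14.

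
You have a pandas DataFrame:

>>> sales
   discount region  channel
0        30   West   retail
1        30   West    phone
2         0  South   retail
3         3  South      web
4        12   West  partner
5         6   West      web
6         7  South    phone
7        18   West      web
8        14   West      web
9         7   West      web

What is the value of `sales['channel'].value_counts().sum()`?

10

value_counts of channel:
channel
web        5
retail     2
phone      2
partner    1
Name: count, dtype: int64
Hence 10.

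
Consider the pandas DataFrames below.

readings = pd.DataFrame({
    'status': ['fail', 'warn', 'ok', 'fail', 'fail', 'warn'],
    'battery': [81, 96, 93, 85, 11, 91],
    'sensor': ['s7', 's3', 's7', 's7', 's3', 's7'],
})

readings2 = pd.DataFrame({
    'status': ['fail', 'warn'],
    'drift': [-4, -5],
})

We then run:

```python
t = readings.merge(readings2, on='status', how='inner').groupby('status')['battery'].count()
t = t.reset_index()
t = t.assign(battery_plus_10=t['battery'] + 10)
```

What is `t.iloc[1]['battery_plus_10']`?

merge on 'status' (how='inner') → 5 rows:
  status  battery sensor  drift
0   fail       81     s7     -4
1   warn       96     s3     -5
2   fail       85     s7     -4
3   fail       11     s3     -4
4   warn       91     s7     -5
group by status, count of battery:
status
fail    3
warn    2
Name: battery, dtype: int64
reset_index():
  status  battery
0   fail        3
1   warn        2
add column battery_plus_10 = t['battery'] + 10:
  status  battery  battery_plus_10
0   fail        3               13
1   warn        2               12

12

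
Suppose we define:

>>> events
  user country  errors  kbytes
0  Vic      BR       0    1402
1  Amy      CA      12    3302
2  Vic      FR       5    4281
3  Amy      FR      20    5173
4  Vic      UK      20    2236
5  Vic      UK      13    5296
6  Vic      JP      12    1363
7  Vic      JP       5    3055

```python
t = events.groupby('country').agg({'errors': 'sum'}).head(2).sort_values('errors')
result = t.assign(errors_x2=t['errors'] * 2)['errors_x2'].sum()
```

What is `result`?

24

group by country, sum of errors:
         errors
country        
BR            0
CA           12
FR           25
JP           17
UK           33
take first 2 rows:
         errors
country        
BR            0
CA           12
sort by errors:
         errors
country        
BR            0
CA           12
add column errors_x2 = t['errors'] * 2:
         errors  errors_x2
country                   
BR            0          0
CA           12         24
Taking the sum of column 'errors_x2' gives 24.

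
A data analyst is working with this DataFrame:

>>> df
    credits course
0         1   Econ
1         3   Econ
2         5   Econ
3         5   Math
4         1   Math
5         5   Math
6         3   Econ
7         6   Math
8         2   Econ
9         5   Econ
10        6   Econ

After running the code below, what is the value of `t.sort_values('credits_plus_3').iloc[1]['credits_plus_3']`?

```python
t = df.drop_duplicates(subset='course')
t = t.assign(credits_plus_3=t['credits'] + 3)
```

8

drop duplicate course (keep=first):
   credits course
0        1   Econ
3        5   Math
add column credits_plus_3 = t['credits'] + 3:
   credits course  credits_plus_3
0        1   Econ               4
3        5   Math               8
sort by credits_plus_3:
   credits course  credits_plus_3
0        1   Econ               4
3        5   Math               8
Hence 8.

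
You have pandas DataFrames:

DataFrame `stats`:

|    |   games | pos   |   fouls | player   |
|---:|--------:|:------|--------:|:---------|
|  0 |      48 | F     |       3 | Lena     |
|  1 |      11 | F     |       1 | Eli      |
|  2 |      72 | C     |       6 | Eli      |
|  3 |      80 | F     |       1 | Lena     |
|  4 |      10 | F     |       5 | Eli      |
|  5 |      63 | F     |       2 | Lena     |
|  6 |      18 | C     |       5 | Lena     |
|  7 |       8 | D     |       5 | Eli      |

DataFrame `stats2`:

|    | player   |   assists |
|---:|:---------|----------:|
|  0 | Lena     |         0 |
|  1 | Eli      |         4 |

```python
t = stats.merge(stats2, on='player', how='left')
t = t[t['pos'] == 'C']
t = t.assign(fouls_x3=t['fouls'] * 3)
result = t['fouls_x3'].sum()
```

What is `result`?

33

merge on 'player' (how='left') → 8 rows:
   games pos  fouls player  assists
0     48   F      3   Lena        0
1     11   F      1    Eli        4
2     72   C      6    Eli        4
3     80   F      1   Lena        0
4     10   F      5    Eli        4
5     63   F      2   Lena        0
6     18   C      5   Lena        0
7      8   D      5    Eli        4
filter rows where pos == 'C':
   games pos  fouls player  assists
2     72   C      6    Eli        4
6     18   C      5   Lena        0
add column fouls_x3 = t['fouls'] * 3:
   games pos  fouls player  assists  fouls_x3
2     72   C      6    Eli        4        18
6     18   C      5   Lena        0        15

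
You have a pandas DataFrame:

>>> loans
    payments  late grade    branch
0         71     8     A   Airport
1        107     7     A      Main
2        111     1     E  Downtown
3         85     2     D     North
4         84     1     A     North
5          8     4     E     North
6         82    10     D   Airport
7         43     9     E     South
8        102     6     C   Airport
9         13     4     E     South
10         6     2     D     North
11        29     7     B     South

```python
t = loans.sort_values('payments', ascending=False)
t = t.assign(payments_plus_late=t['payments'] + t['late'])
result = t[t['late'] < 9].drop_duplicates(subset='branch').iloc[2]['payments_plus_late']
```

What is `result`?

108

sort by payments descending:
    payments  late grade    branch
2        111     1     E  Downtown
1        107     7     A      Main
8        102     6     C   Airport
3         85     2     D     North
4         84     1     A     North
6         82    10     D   Airport
0         71     8     A   Airport
7         43     9     E     South
11        29     7     B     South
9         13     4     E     South
5          8     4     E     North
10         6     2     D     North
add column payments_plus_late = t['payments'] + t['late']:
    payments  late grade    branch  payments_plus_late
2        111     1     E  Downtown                 112
1        107     7     A      Main                 114
8        102     6     C   Airport                 108
3         85     2     D     North                  87
4         84     1     A     North                  85
6         82    10     D   Airport                  92
0         71     8     A   Airport                  79
7         43     9     E     South                  52
11        29     7     B     South                  36
9         13     4     E     South                  17
5          8     4     E     North                  12
10         6     2     D     North                   8
filter rows where late < 9:
    payments  late grade    branch  payments_plus_late
2        111     1     E  Downtown                 112
1        107     7     A      Main                 114
8        102     6     C   Airport                 108
3         85     2     D     North                  87
4         84     1     A     North                  85
0         71     8     A   Airport                  79
11        29     7     B     South                  36
9         13     4     E     South                  17
5          8     4     E     North                  12
10         6     2     D     North                   8
drop duplicate branch (keep=first):
    payments  late grade    branch  payments_plus_late
2        111     1     E  Downtown                 112
1        107     7     A      Main                 114
8        102     6     C   Airport                 108
3         85     2     D     North                  87
11        29     7     B     South                  36
value at position 2, column 'payments_plus_late' → 108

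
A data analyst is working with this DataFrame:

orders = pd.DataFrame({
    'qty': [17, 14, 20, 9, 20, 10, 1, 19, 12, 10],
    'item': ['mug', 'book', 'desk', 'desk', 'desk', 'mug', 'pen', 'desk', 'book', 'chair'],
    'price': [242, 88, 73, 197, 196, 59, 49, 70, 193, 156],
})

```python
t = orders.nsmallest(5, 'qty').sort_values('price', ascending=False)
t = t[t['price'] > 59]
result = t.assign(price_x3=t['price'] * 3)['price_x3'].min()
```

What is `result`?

468

take 5 rows with smallest qty:
   qty   item  price
6    1    pen     49
3    9   desk    197
5   10    mug     59
9   10  chair    156
8   12   book    193
sort by price descending:
   qty   item  price
3    9   desk    197
8   12   book    193
9   10  chair    156
5   10    mug     59
6    1    pen     49
filter rows where price > 59:
   qty   item  price
3    9   desk    197
8   12   book    193
9   10  chair    156
add column price_x3 = t['price'] * 3:
   qty   item  price  price_x3
3    9   desk    197       591
8   12   book    193       579
9   10  chair    156       468
Reading off the min of column 'price_x3', we get 468.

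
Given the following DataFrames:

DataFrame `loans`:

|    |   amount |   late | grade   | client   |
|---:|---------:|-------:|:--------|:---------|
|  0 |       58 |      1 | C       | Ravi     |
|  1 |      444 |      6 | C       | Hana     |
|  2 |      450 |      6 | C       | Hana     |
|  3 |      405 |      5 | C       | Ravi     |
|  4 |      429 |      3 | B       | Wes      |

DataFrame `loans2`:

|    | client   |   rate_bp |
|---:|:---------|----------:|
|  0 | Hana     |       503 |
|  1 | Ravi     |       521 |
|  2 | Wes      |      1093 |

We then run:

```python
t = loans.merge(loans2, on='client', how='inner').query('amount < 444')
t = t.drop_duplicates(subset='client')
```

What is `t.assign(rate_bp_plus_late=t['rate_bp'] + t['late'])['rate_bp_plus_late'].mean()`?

809.0

merge on 'client' (how='inner') → 5 rows:
   amount  late grade client  rate_bp
0      58     1     C   Ravi      521
1     444     6     C   Hana      503
2     450     6     C   Hana      503
3     405     5     C   Ravi      521
4     429     3     B    Wes     1093
filter rows where amount < 444:
   amount  late grade client  rate_bp
0      58     1     C   Ravi      521
3     405     5     C   Ravi      521
4     429     3     B    Wes     1093
drop duplicate client (keep=first):
   amount  late grade client  rate_bp
0      58     1     C   Ravi      521
4     429     3     B    Wes     1093
add column rate_bp_plus_late = t['rate_bp'] + t['late']:
   amount  late grade client  rate_bp  rate_bp_plus_late
0      58     1     C   Ravi      521                522
4     429     3     B    Wes     1093               1096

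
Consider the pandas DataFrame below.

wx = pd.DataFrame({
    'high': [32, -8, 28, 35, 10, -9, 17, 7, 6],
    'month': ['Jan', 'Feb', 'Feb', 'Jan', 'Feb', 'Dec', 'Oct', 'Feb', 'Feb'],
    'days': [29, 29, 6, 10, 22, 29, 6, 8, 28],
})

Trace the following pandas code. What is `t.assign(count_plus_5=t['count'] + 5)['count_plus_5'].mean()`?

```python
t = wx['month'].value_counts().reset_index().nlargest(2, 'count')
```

value_counts of month:
month
Feb    5
Jan    2
Dec    1
Oct    1
Name: count, dtype: int64
reset_index():
  month  count
0   Feb      5
1   Jan      2
2   Dec      1
3   Oct      1
take 2 rows with largest count:
  month  count
0   Feb      5
1   Jan      2
add column count_plus_5 = t['count'] + 5:
  month  count  count_plus_5
0   Feb      5            10
1   Jan      2             7
Then the mean of column 'count_plus_5': 8.5

8.5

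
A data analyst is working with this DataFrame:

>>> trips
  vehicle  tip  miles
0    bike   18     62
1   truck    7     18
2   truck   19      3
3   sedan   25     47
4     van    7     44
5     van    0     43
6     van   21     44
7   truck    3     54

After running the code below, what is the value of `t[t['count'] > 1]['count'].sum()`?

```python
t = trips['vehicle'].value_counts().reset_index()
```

6

value_counts of vehicle:
vehicle
truck    3
van      3
bike     1
sedan    1
Name: count, dtype: int64
reset_index():
  vehicle  count
0   truck      3
1     van      3
2    bike      1
3   sedan      1
filter rows where count > 1:
  vehicle  count
0   truck      3
1     van      3
So sum() = 6.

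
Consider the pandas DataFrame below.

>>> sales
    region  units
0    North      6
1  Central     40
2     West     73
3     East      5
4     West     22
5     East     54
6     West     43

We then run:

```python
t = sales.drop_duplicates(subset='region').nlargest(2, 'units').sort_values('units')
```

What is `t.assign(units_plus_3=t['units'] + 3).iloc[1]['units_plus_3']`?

drop duplicate region (keep=first):
    region  units
0    North      6
1  Central     40
2     West     73
3     East      5
take 2 rows with largest units:
    region  units
2     West     73
1  Central     40
sort by units:
    region  units
1  Central     40
2     West     73
add column units_plus_3 = t['units'] + 3:
    region  units  units_plus_3
1  Central     40            43
2     West     73            76
Reading off the value at position 1, column 'units_plus_3', we get 76.

76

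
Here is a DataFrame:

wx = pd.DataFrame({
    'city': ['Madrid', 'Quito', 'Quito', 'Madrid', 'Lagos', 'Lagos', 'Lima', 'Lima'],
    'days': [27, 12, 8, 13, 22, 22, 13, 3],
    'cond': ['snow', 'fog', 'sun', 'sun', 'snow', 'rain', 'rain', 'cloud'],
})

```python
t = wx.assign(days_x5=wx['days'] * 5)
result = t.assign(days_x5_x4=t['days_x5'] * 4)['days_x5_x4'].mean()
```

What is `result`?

300.0

add column days_x5 = wx['days'] * 5:
     city  days   cond  days_x5
0  Madrid    27   snow      135
1   Quito    12    fog       60
2   Quito     8    sun       40
3  Madrid    13    sun       65
4   Lagos    22   snow      110
5   Lagos    22   rain      110
6    Lima    13   rain       65
7    Lima     3  cloud       15
add column days_x5_x4 = t['days_x5'] * 4:
     city  days   cond  days_x5  days_x5_x4
0  Madrid    27   snow      135         540
1   Quito    12    fog       60         240
2   Quito     8    sun       40         160
3  Madrid    13    sun       65         260
4   Lagos    22   snow      110         440
5   Lagos    22   rain      110         440
6    Lima    13   rain       65         260
7    Lima     3  cloud       15          60
So mean() = 300.0.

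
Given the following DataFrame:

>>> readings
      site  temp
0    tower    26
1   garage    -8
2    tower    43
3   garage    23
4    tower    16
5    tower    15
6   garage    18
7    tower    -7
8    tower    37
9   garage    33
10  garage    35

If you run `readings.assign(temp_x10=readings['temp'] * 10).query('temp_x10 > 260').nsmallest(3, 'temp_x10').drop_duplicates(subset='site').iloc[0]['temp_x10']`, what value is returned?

add column temp_x10 = readings['temp'] * 10:
      site  temp  temp_x10
0    tower    26       260
1   garage    -8       -80
2    tower    43       430
3   garage    23       230
4    tower    16       160
5    tower    15       150
6   garage    18       180
7    tower    -7       -70
8    tower    37       370
9   garage    33       330
10  garage    35       350
filter rows where temp_x10 > 260:
      site  temp  temp_x10
2    tower    43       430
8    tower    37       370
9   garage    33       330
10  garage    35       350
take 3 rows with smallest temp_x10:
      site  temp  temp_x10
9   garage    33       330
10  garage    35       350
8    tower    37       370
drop duplicate site (keep=first):
     site  temp  temp_x10
9  garage    33       330
8   tower    37       370

330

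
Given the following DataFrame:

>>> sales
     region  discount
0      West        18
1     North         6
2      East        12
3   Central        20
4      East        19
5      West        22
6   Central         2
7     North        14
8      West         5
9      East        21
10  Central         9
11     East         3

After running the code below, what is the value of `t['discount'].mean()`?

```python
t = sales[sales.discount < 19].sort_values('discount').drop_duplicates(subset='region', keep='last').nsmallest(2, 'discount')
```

filter rows where discount < 19:
     region  discount
0      West        18
1     North         6
2      East        12
6   Central         2
7     North        14
8      West         5
10  Central         9
11     East         3
sort by discount:
     region  discount
6   Central         2
11     East         3
8      West         5
1     North         6
10  Central         9
2      East        12
7     North        14
0      West        18
drop duplicate region (keep=last):
     region  discount
10  Central         9
2      East        12
7     North        14
0      West        18
take 2 rows with smallest discount:
     region  discount
10  Central         9
2      East        12
Taking the mean of column 'discount' gives 10.5.

10.5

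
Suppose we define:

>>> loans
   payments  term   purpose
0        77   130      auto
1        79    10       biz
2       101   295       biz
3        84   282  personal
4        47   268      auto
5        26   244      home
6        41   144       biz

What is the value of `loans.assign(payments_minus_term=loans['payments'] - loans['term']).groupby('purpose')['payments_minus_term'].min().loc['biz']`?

add column payments_minus_term = loans['payments'] - loans['term']:
   payments  term   purpose  payments_minus_term
0        77   130      auto                  -53
1        79    10       biz                   69
2       101   295       biz                 -194
3        84   282  personal                 -198
4        47   268      auto                 -221
5        26   244      home                 -218
6        41   144       biz                 -103
group by purpose, min of payments_minus_term:
purpose
auto       -221
biz        -194
home       -218
personal   -198
Name: payments_minus_term, dtype: int64
So loc['biz'] = -194.

-194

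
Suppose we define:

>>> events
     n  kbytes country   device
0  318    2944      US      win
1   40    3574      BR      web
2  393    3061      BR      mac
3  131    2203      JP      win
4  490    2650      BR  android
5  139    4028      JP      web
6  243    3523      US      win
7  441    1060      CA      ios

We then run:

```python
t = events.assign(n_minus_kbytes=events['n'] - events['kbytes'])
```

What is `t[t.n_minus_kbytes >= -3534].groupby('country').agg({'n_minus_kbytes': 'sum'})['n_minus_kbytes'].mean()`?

add column n_minus_kbytes = events['n'] - events['kbytes']:
     n  kbytes country   device  n_minus_kbytes
0  318    2944      US      win           -2626
1   40    3574      BR      web           -3534
2  393    3061      BR      mac           -2668
3  131    2203      JP      win           -2072
4  490    2650      BR  android           -2160
5  139    4028      JP      web           -3889
6  243    3523      US      win           -3280
7  441    1060      CA      ios            -619
filter rows where n_minus_kbytes >= -3534:
     n  kbytes country   device  n_minus_kbytes
0  318    2944      US      win           -2626
1   40    3574      BR      web           -3534
2  393    3061      BR      mac           -2668
3  131    2203      JP      win           -2072
4  490    2650      BR  android           -2160
6  243    3523      US      win           -3280
7  441    1060      CA      ios            -619
group by country, sum of n_minus_kbytes:
         n_minus_kbytes
country                
BR                -8362
CA                 -619
JP                -2072
US                -5906
Hence -4239.75.

-4239.75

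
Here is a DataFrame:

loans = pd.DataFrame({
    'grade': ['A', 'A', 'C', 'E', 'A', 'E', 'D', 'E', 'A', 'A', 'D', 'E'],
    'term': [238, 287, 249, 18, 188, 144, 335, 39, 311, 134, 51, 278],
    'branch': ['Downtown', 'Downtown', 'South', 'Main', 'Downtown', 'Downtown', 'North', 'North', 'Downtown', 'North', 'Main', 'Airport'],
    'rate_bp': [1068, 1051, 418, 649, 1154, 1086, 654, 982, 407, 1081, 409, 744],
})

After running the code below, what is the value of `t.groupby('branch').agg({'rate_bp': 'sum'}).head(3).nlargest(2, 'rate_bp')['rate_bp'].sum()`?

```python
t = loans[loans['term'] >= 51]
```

5510

filter rows where term >= 51:
   grade  term    branch  rate_bp
0      A   238  Downtown     1068
1      A   287  Downtown     1051
2      C   249     South      418
4      A   188  Downtown     1154
5      E   144  Downtown     1086
6      D   335     North      654
8      A   311  Downtown      407
9      A   134     North     1081
10     D    51      Main      409
11     E   278   Airport      744
group by branch, sum of rate_bp:
          rate_bp
branch           
Airport       744
Downtown     4766
Main          409
North        1735
South         418
take first 3 rows:
          rate_bp
branch           
Airport       744
Downtown     4766
Main          409
take 2 rows with largest rate_bp:
          rate_bp
branch           
Downtown     4766
Airport       744
Taking the sum of column 'rate_bp' gives 5510.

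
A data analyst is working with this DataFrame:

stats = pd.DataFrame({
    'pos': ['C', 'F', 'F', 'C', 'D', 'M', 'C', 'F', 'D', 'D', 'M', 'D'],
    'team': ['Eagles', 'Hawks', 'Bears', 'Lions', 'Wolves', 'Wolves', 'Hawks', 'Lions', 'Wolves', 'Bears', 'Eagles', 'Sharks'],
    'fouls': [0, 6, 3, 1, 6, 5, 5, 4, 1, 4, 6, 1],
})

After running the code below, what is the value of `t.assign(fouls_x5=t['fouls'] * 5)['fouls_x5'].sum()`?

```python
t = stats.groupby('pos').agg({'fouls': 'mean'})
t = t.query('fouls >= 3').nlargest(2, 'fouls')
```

49.1666666667

group by pos, mean of fouls:
        fouls
pos          
C    2.000000
D    3.000000
F    4.333333
M    5.500000
filter rows where fouls >= 3:
        fouls
pos          
D    3.000000
F    4.333333
M    5.500000
take 2 rows with largest fouls:
        fouls
pos          
M    5.500000
F    4.333333
add column fouls_x5 = t['fouls'] * 5:
        fouls   fouls_x5
pos                     
M    5.500000  27.500000
F    4.333333  21.666667
The sum of column 'fouls_x5' is 49.1666666667.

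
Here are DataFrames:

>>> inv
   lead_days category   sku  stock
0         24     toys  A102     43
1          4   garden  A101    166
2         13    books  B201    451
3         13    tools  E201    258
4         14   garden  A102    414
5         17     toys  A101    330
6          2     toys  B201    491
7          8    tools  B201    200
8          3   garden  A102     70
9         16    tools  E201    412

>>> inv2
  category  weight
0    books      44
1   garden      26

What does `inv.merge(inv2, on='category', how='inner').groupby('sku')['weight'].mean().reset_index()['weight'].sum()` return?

96.0

merge on 'category' (how='inner') → 4 rows:
   lead_days category   sku  stock  weight
0          4   garden  A101    166      26
1         13    books  B201    451      44
2         14   garden  A102    414      26
3          3   garden  A102     70      26
group by sku, mean of weight:
sku
A101    26.0
A102    26.0
B201    44.0
Name: weight, dtype: float64
reset_index():
    sku  weight
0  A101    26.0
1  A102    26.0
2  B201    44.0
sum of column 'weight' → 96.0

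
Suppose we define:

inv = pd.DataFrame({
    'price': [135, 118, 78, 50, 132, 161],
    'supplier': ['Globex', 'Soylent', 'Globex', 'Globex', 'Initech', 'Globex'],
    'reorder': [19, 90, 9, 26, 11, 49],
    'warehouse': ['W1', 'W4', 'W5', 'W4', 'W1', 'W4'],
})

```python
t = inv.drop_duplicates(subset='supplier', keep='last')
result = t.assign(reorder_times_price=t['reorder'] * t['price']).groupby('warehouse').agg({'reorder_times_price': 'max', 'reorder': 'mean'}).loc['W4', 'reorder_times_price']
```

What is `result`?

drop duplicate supplier (keep=last):
   price supplier  reorder warehouse
1    118  Soylent       90        W4
4    132  Initech       11        W1
5    161   Globex       49        W4
add column reorder_times_price = t['reorder'] * t['price']:
   price supplier  reorder warehouse  reorder_times_price
1    118  Soylent       90        W4                10620
4    132  Initech       11        W1                 1452
5    161   Globex       49        W4                 7889
group by warehouse: max(reorder_times_price), mean(reorder):
           reorder_times_price  reorder
warehouse                              
W1                        1452     11.0
W4                       10620     69.5

10620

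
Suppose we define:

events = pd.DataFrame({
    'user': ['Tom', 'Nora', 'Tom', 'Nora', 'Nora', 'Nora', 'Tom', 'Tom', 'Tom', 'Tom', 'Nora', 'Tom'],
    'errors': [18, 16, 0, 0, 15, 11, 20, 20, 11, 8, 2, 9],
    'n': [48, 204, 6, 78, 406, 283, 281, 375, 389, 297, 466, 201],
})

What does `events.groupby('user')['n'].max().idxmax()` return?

group by user, max of n:
user
Nora    466
Tom     389
Name: n, dtype: int64
Then the label with the largest value: Nora

Nora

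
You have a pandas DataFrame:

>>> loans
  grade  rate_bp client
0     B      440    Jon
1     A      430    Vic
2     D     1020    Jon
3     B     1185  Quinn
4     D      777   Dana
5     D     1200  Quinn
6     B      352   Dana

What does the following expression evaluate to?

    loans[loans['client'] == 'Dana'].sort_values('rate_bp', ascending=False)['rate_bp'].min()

352

filter rows where client == 'Dana':
  grade  rate_bp client
4     D      777   Dana
6     B      352   Dana
sort by rate_bp descending:
  grade  rate_bp client
4     D      777   Dana
6     B      352   Dana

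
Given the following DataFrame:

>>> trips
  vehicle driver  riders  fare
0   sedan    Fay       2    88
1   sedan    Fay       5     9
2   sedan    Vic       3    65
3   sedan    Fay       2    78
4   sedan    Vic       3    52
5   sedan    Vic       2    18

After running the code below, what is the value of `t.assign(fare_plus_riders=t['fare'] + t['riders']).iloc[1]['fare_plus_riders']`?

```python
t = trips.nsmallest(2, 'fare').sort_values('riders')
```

take 2 rows with smallest fare:
  vehicle driver  riders  fare
1   sedan    Fay       5     9
5   sedan    Vic       2    18
sort by riders:
  vehicle driver  riders  fare
5   sedan    Vic       2    18
1   sedan    Fay       5     9
add column fare_plus_riders = t['fare'] + t['riders']:
  vehicle driver  riders  fare  fare_plus_riders
5   sedan    Vic       2    18                20
1   sedan    Fay       5     9                14
Hence 14.

14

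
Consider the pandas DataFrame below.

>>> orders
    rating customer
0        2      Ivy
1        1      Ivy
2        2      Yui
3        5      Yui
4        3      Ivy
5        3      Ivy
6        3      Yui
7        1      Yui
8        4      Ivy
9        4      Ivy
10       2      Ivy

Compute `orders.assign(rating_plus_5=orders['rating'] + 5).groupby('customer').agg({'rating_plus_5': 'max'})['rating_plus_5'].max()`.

10

add column rating_plus_5 = orders['rating'] + 5:
    rating customer  rating_plus_5
0        2      Ivy              7
1        1      Ivy              6
2        2      Yui              7
3        5      Yui             10
4        3      Ivy              8
5        3      Ivy              8
6        3      Yui              8
7        1      Yui              6
8        4      Ivy              9
9        4      Ivy              9
10       2      Ivy              7
group by customer, max of rating_plus_5:
          rating_plus_5
customer               
Ivy                   9
Yui                  10
Taking the max of column 'rating_plus_5' gives 10.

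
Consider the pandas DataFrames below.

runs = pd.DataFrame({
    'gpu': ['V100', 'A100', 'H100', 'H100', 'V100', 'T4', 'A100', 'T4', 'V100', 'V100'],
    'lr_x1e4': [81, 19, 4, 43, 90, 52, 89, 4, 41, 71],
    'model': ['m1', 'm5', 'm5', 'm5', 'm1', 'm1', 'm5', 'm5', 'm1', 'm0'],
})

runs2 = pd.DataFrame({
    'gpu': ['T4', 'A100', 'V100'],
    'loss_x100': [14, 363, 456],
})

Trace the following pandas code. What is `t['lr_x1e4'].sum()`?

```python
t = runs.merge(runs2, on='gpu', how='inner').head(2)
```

merge on 'gpu' (how='inner') → 8 rows:
    gpu  lr_x1e4 model  loss_x100
0  V100       81    m1        456
1  A100       19    m5        363
2  V100       90    m1        456
3    T4       52    m1         14
4  A100       89    m5        363
5    T4        4    m5         14
6  V100       41    m1        456
7  V100       71    m0        456
take first 2 rows:
    gpu  lr_x1e4 model  loss_x100
0  V100       81    m1        456
1  A100       19    m5        363
So sum() = 100.

100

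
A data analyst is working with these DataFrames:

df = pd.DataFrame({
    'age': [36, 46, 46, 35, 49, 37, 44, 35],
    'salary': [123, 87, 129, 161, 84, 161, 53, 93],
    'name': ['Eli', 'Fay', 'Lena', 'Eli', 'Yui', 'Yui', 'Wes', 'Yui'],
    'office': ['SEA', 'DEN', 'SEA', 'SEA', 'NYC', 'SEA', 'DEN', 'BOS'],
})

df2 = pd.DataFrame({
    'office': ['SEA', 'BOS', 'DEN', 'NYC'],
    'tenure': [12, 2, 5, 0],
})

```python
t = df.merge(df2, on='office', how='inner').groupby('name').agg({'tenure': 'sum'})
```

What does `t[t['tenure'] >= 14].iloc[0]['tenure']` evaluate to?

24

merge on 'office' (how='inner') → 8 rows:
   age  salary  name office  tenure
0   36     123   Eli    SEA      12
1   46      87   Fay    DEN       5
2   46     129  Lena    SEA      12
3   35     161   Eli    SEA      12
4   49      84   Yui    NYC       0
5   37     161   Yui    SEA      12
6   44      53   Wes    DEN       5
7   35      93   Yui    BOS       2
group by name, sum of tenure:
      tenure
name        
Eli       24
Fay        5
Lena      12
Wes        5
Yui       14
filter rows where tenure >= 14:
      tenure
name        
Eli       24
Yui       14
Taking the value at position 0, column 'tenure' gives 24.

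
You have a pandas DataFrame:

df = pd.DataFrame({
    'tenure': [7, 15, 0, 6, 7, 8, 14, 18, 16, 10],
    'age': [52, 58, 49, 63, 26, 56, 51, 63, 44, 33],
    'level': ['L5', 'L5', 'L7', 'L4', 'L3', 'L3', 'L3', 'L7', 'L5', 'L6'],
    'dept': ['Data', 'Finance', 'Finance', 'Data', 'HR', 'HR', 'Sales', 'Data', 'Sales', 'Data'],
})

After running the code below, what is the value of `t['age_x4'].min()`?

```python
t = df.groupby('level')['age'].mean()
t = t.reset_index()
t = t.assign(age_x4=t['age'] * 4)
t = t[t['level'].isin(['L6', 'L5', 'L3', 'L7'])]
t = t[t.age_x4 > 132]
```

group by level, mean of age:
level
L3    44.333333
L4    63.000000
L5    51.333333
L6    33.000000
L7    56.000000
Name: age, dtype: float64
reset_index():
  level        age
0    L3  44.333333
1    L4  63.000000
2    L5  51.333333
3    L6  33.000000
4    L7  56.000000
add column age_x4 = t['age'] * 4:
  level        age      age_x4
0    L3  44.333333  177.333333
1    L4  63.000000  252.000000
2    L5  51.333333  205.333333
3    L6  33.000000  132.000000
4    L7  56.000000  224.000000
filter rows where level in ['L6', 'L5', 'L3', 'L7']:
  level        age      age_x4
0    L3  44.333333  177.333333
2    L5  51.333333  205.333333
3    L6  33.000000  132.000000
4    L7  56.000000  224.000000
filter rows where age_x4 > 132:
  level        age      age_x4
0    L3  44.333333  177.333333
2    L5  51.333333  205.333333
4    L7  56.000000  224.000000

177.333333333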